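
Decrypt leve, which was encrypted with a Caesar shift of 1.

l(11): 11−1=10 → k
e(4): 4−1=3 → d
v(21): 21−1=20 → u
e(4): 4−1=3 → d

kdud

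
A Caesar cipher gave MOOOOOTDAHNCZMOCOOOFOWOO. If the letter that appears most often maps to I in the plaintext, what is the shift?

6

The most frequent ciphertext letter is O (appears 12 times).
O is position 14; I is position 8.
Shift = 6.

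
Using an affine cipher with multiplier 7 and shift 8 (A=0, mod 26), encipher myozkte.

m(12): 7·12+8=92≡14 → o
y(24): 7·24+8=176≡20 → u
o(14): 7·14+8=106≡2 → c
z(25): 7·25+8=183≡1 → b
k(10): 7·10+8=78≡0 → a
t(19): 7·19+8=141≡11 → l
e(4): 7·4+8=36≡10 → k

oucbalk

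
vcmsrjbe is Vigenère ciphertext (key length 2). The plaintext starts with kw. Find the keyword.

lg

Subtract each crib letter from the matching ciphertext letter (mod 26):
v(21)−k(10)=11 → l
c(2)−w(22)=-20≡6 → g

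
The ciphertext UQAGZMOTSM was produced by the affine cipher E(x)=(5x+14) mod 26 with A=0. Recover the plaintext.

The inverse of 5 mod 26 is 21, since 5·21=105≡1. Apply D(y)=21·(y−14) mod 26:
U(20): 21·(20−14)=126≡22 → W
Q(16): 21·(16−14)=42≡16 → Q
A(0): 21·(0−14)=-294≡18 → S
G(6): 21·(6−14)=-168≡14 → O
Z(25): 21·(25−14)=231≡23 → X
M(12): 21·(12−14)=-42≡10 → K
O(14): 21·(14−14)=0 → A
T(19): 21·(19−14)=105≡1 → B
S(18): 21·(18−14)=84≡6 → G
M(12): 21·(12−14)=-42≡10 → K

WQSOXKABGK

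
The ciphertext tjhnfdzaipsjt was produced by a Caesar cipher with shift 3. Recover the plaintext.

qgekcawxfmpgq

t(19): 19−3=16 → q
j(9): 9−3=6 → g
h(7): 7−3=4 → e
n(13): 13−3=10 → k
f(5): 5−3=2 → c
d(3): 3−3=0 → a
z(25): 25−3=22 → w
a(0): 0−3=-3≡23 → x
i(8): 8−3=5 → f
p(15): 15−3=12 → m
s(18): 18−3=15 → p
j(9): 9−3=6 → g
t(19): 19−3=16 → q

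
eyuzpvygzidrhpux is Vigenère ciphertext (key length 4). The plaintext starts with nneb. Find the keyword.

rlqy

Subtract each crib letter from the matching ciphertext letter (mod 26):
e(4)−n(13)=-9≡17 → r
y(24)−n(13)=11 → l
u(20)−e(4)=16 → q
z(25)−b(1)=24 → y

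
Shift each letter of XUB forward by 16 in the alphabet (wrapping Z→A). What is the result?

X(23): 23+16=39≡13 → N
U(20): 20+16=36≡10 → K
B(1): 1+16=17 → R

NKR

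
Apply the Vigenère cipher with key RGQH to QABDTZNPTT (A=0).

Repeat the key across the message: RGQHRGQHRG
Q(16)+R(17): 33≡7 → H
A(0)+G(6): 6 → G
B(1)+Q(16): 17 → R
D(3)+H(7): 10 → K
T(19)+R(17): 36≡10 → K
Z(25)+G(6): 31≡5 → F
N(13)+Q(16): 29≡3 → D
P(15)+H(7): 22 → W
T(19)+R(17): 36≡10 → K
T(19)+G(6): 25 → Z

HGRKKFDWKZ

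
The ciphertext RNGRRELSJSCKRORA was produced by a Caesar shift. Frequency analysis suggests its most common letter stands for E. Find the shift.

The most frequent ciphertext letter is R (appears 5 times).
R is position 17; E is position 4.
Shift = 13.

13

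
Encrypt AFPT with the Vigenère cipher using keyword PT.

Repeat the key across the message: PTPT
A(0)+P(15): 15 → P
F(5)+T(19): 24 → Y
P(15)+P(15): 30≡4 → E
T(19)+T(19): 38≡12 → M

PYEM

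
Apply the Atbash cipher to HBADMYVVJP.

H(7) → S(18)
B(1) → Y(24)
A(0) → Z(25)
D(3) → W(22)
M(12) → N(13)
Y(24) → B(1)
V(21) → E(4)
V(21) → E(4)
J(9) → Q(16)
P(15) → K(10)

SYZWNBEEQK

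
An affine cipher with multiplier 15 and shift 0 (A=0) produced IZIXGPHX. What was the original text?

The inverse of 15 mod 26 is 7, since 15·7=105≡1. Apply D(y)=7·(y−0) mod 26:
I(8): 7·(8−0)=56≡4 → E
Z(25): 7·(25−0)=175≡19 → T
I(8): 7·(8−0)=56≡4 → E
X(23): 7·(23−0)=161≡5 → F
G(6): 7·(6−0)=42≡16 → Q
P(15): 7·(15−0)=105≡1 → B
H(7): 7·(7−0)=49≡23 → X
X(23): 7·(23−0)=161≡5 → F

ETEFQBXF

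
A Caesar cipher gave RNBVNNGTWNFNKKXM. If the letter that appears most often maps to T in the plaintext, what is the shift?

20

The most frequent ciphertext letter is N (appears 5 times).
N is position 13; T is position 19.
Shift = -6≡20.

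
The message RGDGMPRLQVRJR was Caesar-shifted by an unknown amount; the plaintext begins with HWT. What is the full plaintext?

HWTWCFHBGLHZH

From the crib: R(17)−H(7)=10, so the shift is 10.
Subtract 10 from each ciphertext letter:
R(17): 17−10=7 → H
G(6): 6−10=-4≡22 → W
D(3): 3−10=-7≡19 → T
G(6): 6−10=-4≡22 → W
M(12): 12−10=2 → C
P(15): 15−10=5 → F
R(17): 17−10=7 → H
L(11): 11−10=1 → B
Q(16): 16−10=6 → G
V(21): 21−10=11 → L
R(17): 17−10=7 → H
J(9): 9−10=-1≡25 → Z
R(17): 17−10=7 → H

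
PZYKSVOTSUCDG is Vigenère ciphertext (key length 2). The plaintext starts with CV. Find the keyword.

NE

Subtract each crib letter from the matching ciphertext letter (mod 26):
P(15)−C(2)=13 → N
Z(25)−V(21)=4 → E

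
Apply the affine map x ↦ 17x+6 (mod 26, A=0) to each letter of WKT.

W(22): 17·22+6=380≡16 → Q
K(10): 17·10+6=176≡20 → U
T(19): 17·19+6=329≡17 → R

QUR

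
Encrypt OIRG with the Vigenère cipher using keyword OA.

Repeat the key across the message: OAOA
O(14)+O(14): 28≡2 → C
I(8)+A(0): 8 → I
R(17)+O(14): 31≡5 → F
G(6)+A(0): 6 → G

CIFG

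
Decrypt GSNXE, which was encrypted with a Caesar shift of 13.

TFAKR

G(6): 6−13=-7≡19 → T
S(18): 18−13=5 → F
N(13): 13−13=0 → A
X(23): 23−13=10 → K
E(4): 4−13=-9≡17 → R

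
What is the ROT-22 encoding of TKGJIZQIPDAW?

T(19): 19+22=41≡15 → P
K(10): 10+22=32≡6 → G
G(6): 6+22=28≡2 → C
J(9): 9+22=31≡5 → F
I(8): 8+22=30≡4 → E
Z(25): 25+22=47≡21 → V
Q(16): 16+22=38≡12 → M
I(8): 8+22=30≡4 → E
P(15): 15+22=37≡11 → L
D(3): 3+22=25 → Z
A(0): 0+22=22 → W
W(22): 22+22=44≡18 → S

PGCFEVMELZWS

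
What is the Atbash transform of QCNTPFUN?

Q(16) → J(9)
C(2) → X(23)
N(13) → M(12)
T(19) → G(6)
P(15) → K(10)
F(5) → U(20)
U(20) → F(5)
N(13) → M(12)

JXMGKUFM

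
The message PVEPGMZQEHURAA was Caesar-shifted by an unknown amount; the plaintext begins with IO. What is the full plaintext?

From the crib: P(15)−I(8)=7, so the shift is 7.
Subtract 7 from each ciphertext letter:
P(15): 15−7=8 → I
V(21): 21−7=14 → O
E(4): 4−7=-3≡23 → X
P(15): 15−7=8 → I
G(6): 6−7=-1≡25 → Z
M(12): 12−7=5 → F
Z(25): 25−7=18 → S
Q(16): 16−7=9 → J
E(4): 4−7=-3≡23 → X
H(7): 7−7=0 → A
U(20): 20−7=13 → N
R(17): 17−7=10 → K
A(0): 0−7=-7≡19 → T
A(0): 0−7=-7≡19 → T

IOXIZFSJXANKTT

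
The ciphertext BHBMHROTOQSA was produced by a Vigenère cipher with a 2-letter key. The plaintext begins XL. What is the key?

Subtract each crib letter from the matching ciphertext letter (mod 26):
B(1)−X(23)=-22≡4 → E
H(7)−L(11)=-4≡22 → W

EW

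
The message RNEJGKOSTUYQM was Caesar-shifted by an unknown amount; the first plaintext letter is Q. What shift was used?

1

From the crib: R(17)−Q(16)=1, so the shift is 1.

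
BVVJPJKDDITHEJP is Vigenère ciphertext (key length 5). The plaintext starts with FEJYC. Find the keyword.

Subtract each crib letter from the matching ciphertext letter (mod 26):
B(1)−F(5)=-4≡22 → W
V(21)−E(4)=17 → R
V(21)−J(9)=12 → M
J(9)−Y(24)=-15≡11 → L
P(15)−C(2)=13 → N

WRMLN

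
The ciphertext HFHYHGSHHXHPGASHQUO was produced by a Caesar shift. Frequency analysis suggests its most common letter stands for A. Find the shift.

7

The most frequent ciphertext letter is H (appears 7 times).
H is position 7; A is position 0.
Shift = 7.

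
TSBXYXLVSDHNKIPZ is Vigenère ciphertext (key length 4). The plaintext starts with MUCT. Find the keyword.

HYZE

Subtract each crib letter from the matching ciphertext letter (mod 26):
T(19)−M(12)=7 → H
S(18)−U(20)=-2≡24 → Y
B(1)−C(2)=-1≡25 → Z
X(23)−T(19)=4 → E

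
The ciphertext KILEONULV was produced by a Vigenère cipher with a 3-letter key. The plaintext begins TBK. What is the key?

Subtract each crib letter from the matching ciphertext letter (mod 26):
K(10)−T(19)=-9≡17 → R
I(8)−B(1)=7 → H
L(11)−K(10)=1 → B

RHB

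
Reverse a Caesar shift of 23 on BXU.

B(1): 1−23=-22≡4 → E
X(23): 23−23=0 → A
U(20): 20−23=-3≡23 → X

EAX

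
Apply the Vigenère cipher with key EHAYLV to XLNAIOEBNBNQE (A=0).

Repeat the key across the message: EHAYLVEHAYLVE
X(23)+E(4): 27≡1 → B
L(11)+H(7): 18 → S
N(13)+A(0): 13 → N
A(0)+Y(24): 24 → Y
I(8)+L(11): 19 → T
O(14)+V(21): 35≡9 → J
E(4)+E(4): 8 → I
B(1)+H(7): 8 → I
N(13)+A(0): 13 → N
B(1)+Y(24): 25 → Z
N(13)+L(11): 24 → Y
Q(16)+V(21): 37≡11 → L
E(4)+E(4): 8 → I

BSNYTJIINZYLI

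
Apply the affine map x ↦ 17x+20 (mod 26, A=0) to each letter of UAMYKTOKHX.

WUQMIFYIJV

U(20): 17·20+20=360≡22 → W
A(0): 17·0+20=20 → U
M(12): 17·12+20=224≡16 → Q
Y(24): 17·24+20=428≡12 → M
K(10): 17·10+20=190≡8 → I
T(19): 17·19+20=343≡5 → F
O(14): 17·14+20=258≡24 → Y
K(10): 17·10+20=190≡8 → I
H(7): 17·7+20=139≡9 → J
X(23): 17·23+20=411≡21 → V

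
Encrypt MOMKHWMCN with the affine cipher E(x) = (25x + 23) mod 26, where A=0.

LJLNQBLVK

M(12): 25·12+23=323≡11 → L
O(14): 25·14+23=373≡9 → J
M(12): 25·12+23=323≡11 → L
K(10): 25·10+23=273≡13 → N
H(7): 25·7+23=198≡16 → Q
W(22): 25·22+23=573≡1 → B
M(12): 25·12+23=323≡11 → L
C(2): 25·2+23=73≡21 → V
N(13): 25·13+23=348≡10 → K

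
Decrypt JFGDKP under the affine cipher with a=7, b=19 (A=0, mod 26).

The inverse of 7 mod 26 is 15, since 7·15=105≡1. Apply D(y)=15·(y−19) mod 26:
J(9): 15·(9−19)=-150≡6 → G
F(5): 15·(5−19)=-210≡24 → Y
G(6): 15·(6−19)=-195≡13 → N
D(3): 15·(3−19)=-240≡20 → U
K(10): 15·(10−19)=-135≡21 → V
P(15): 15·(15−19)=-60≡18 → S

GYNUVS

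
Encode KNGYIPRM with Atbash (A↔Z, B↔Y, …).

PMTBRKIN

K(10) → P(15)
N(13) → M(12)
G(6) → T(19)
Y(24) → B(1)
I(8) → R(17)
P(15) → K(10)
R(17) → I(8)
M(12) → N(13)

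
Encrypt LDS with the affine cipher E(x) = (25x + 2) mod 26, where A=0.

L(11): 25·11+2=277≡17 → R
D(3): 25·3+2=77≡25 → Z
S(18): 25·18+2=452≡10 → K

RZK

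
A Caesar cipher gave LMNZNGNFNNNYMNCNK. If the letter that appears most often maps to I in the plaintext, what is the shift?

5

The most frequent ciphertext letter is N (appears 8 times).
N is position 13; I is position 8.
Shift = 5.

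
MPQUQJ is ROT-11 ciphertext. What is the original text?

BEFJFY

M(12): 12−11=1 → B
P(15): 15−11=4 → E
Q(16): 16−11=5 → F
U(20): 20−11=9 → J
Q(16): 16−11=5 → F
J(9): 9−11=-2≡24 → Y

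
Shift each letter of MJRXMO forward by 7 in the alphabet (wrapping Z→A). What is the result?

TQYETV

M(12): 12+7=19 → T
J(9): 9+7=16 → Q
R(17): 17+7=24 → Y
X(23): 23+7=30≡4 → E
M(12): 12+7=19 → T
O(14): 14+7=21 → V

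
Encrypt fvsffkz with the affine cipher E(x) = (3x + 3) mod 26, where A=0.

sofssha

f(5): 3·5+3=18 → s
v(21): 3·21+3=66≡14 → o
s(18): 3·18+3=57≡5 → f
f(5): 3·5+3=18 → s
f(5): 3·5+3=18 → s
k(10): 3·10+3=33≡7 → h
z(25): 3·25+3=78≡0 → a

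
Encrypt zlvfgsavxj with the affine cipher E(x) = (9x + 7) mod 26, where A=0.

z(25): 9·25+7=232≡24 → y
l(11): 9·11+7=106≡2 → c
v(21): 9·21+7=196≡14 → o
f(5): 9·5+7=52≡0 → a
g(6): 9·6+7=61≡9 → j
s(18): 9·18+7=169≡13 → n
a(0): 9·0+7=7 → h
v(21): 9·21+7=196≡14 → o
x(23): 9·23+7=214≡6 → g
j(9): 9·9+7=88≡10 → k

ycoajnhogk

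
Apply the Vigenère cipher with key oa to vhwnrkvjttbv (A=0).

jhknfkjjhtpv

Repeat the key across the message: oaoaoaoaoaoa
v(21)+o(14): 35≡9 → j
h(7)+a(0): 7 → h
w(22)+o(14): 36≡10 → k
n(13)+a(0): 13 → n
r(17)+o(14): 31≡5 → f
k(10)+a(0): 10 → k
v(21)+o(14): 35≡9 → j
j(9)+a(0): 9 → j
t(19)+o(14): 33≡7 → h
t(19)+a(0): 19 → t
b(1)+o(14): 15 → p
v(21)+a(0): 21 → v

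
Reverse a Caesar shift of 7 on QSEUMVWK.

Q(16): 16−7=9 → J
S(18): 18−7=11 → L
E(4): 4−7=-3≡23 → X
U(20): 20−7=13 → N
M(12): 12−7=5 → F
V(21): 21−7=14 → O
W(22): 22−7=15 → P
K(10): 10−7=3 → D

JLXNFOPD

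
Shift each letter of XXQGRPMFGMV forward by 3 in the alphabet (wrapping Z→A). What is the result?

AATJUSPIJPY

X(23): 23+3=26≡0 → A
X(23): 23+3=26≡0 → A
Q(16): 16+3=19 → T
G(6): 6+3=9 → J
R(17): 17+3=20 → U
P(15): 15+3=18 → S
M(12): 12+3=15 → P
F(5): 5+3=8 → I
G(6): 6+3=9 → J
M(12): 12+3=15 → P
V(21): 21+3=24 → Y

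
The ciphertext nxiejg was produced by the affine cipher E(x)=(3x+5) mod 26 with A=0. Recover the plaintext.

The inverse of 3 mod 26 is 9, since 3·9=27≡1. Apply D(y)=9·(y−5) mod 26:
n(13): 9·(13−5)=72≡20 → u
x(23): 9·(23−5)=162≡6 → g
i(8): 9·(8−5)=27≡1 → b
e(4): 9·(4−5)=-9≡17 → r
j(9): 9·(9−5)=36≡10 → k
g(6): 9·(6−5)=9 → j

ugbrkj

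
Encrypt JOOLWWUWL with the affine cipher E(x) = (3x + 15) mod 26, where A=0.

QFFWDDXDW

J(9): 3·9+15=42≡16 → Q
O(14): 3·14+15=57≡5 → F
O(14): 3·14+15=57≡5 → F
L(11): 3·11+15=48≡22 → W
W(22): 3·22+15=81≡3 → D
W(22): 3·22+15=81≡3 → D
U(20): 3·20+15=75≡23 → X
W(22): 3·22+15=81≡3 → D
L(11): 3·11+15=48≡22 → W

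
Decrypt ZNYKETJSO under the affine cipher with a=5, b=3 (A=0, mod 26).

UCZRVYWDX

The inverse of 5 mod 26 is 21, since 5·21=105≡1. Apply D(y)=21·(y−3) mod 26:
Z(25): 21·(25−3)=462≡20 → U
N(13): 21·(13−3)=210≡2 → C
Y(24): 21·(24−3)=441≡25 → Z
K(10): 21·(10−3)=147≡17 → R
E(4): 21·(4−3)=21 → V
T(19): 21·(19−3)=336≡24 → Y
J(9): 21·(9−3)=126≡22 → W
S(18): 21·(18−3)=315≡3 → D
O(14): 21·(14−3)=231≡23 → X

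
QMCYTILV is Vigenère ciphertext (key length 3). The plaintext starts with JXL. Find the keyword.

Subtract each crib letter from the matching ciphertext letter (mod 26):
Q(16)−J(9)=7 → H
M(12)−X(23)=-11≡15 → P
C(2)−L(11)=-9≡17 → R

HPR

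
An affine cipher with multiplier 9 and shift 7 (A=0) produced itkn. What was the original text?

The inverse of 9 mod 26 is 3, since 9·3=27≡1. Apply D(y)=3·(y−7) mod 26:
i(8): 3·(8−7)=3 → d
t(19): 3·(19−7)=36≡10 → k
k(10): 3·(10−7)=9 → j
n(13): 3·(13−7)=18 → s

dkjs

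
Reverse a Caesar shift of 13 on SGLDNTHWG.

S(18): 18−13=5 → F
G(6): 6−13=-7≡19 → T
L(11): 11−13=-2≡24 → Y
D(3): 3−13=-10≡16 → Q
N(13): 13−13=0 → A
T(19): 19−13=6 → G
H(7): 7−13=-6≡20 → U
W(22): 22−13=9 → J
G(6): 6−13=-7≡19 → T

FTYQAGUJT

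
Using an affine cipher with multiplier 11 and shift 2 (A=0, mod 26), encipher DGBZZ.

D(3): 11·3+2=35≡9 → J
G(6): 11·6+2=68≡16 → Q
B(1): 11·1+2=13 → N
Z(25): 11·25+2=277≡17 → R
Z(25): 11·25+2=277≡17 → R

JQNRR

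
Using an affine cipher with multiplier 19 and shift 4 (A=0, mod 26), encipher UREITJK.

U(20): 19·20+4=384≡20 → U
R(17): 19·17+4=327≡15 → P
E(4): 19·4+4=80≡2 → C
I(8): 19·8+4=156≡0 → A
T(19): 19·19+4=365≡1 → B
J(9): 19·9+4=175≡19 → T
K(10): 19·10+4=194≡12 → M

UPCABTM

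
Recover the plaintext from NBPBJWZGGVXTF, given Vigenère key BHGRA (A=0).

MUJKJVSAPVWMZ

Repeat the key across the ciphertext: BHGRABHGRABHG
N(13)−B(1): 12 → M
B(1)−H(7): -6≡20 → U
P(15)−G(6): 9 → J
B(1)−R(17): -16≡10 → K
J(9)−A(0): 9 → J
W(22)−B(1): 21 → V
Z(25)−H(7): 18 → S
G(6)−G(6): 0 → A
G(6)−R(17): -11≡15 → P
V(21)−A(0): 21 → V
X(23)−B(1): 22 → W
T(19)−H(7): 12 → M
F(5)−G(6): -1≡25 → Z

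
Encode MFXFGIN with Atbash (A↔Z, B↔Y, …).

NUCUTRM

M(12) → N(13)
F(5) → U(20)
X(23) → C(2)
F(5) → U(20)
G(6) → T(19)
I(8) → R(17)
N(13) → M(12)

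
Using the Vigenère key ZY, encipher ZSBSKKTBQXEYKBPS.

YQAQJISZPVDWJZOQ

Repeat the key across the message: ZYZYZYZYZYZYZYZY
Z(25)+Z(25): 50≡24 → Y
S(18)+Y(24): 42≡16 → Q
B(1)+Z(25): 26≡0 → A
S(18)+Y(24): 42≡16 → Q
K(10)+Z(25): 35≡9 → J
K(10)+Y(24): 34≡8 → I
T(19)+Z(25): 44≡18 → S
B(1)+Y(24): 25 → Z
Q(16)+Z(25): 41≡15 → P
X(23)+Y(24): 47≡21 → V
E(4)+Z(25): 29≡3 → D
Y(24)+Y(24): 48≡22 → W
K(10)+Z(25): 35≡9 → J
B(1)+Y(24): 25 → Z
P(15)+Z(25): 40≡14 → O
S(18)+Y(24): 42≡16 → Q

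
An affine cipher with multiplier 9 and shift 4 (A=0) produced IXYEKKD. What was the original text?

MFIASSX

The inverse of 9 mod 26 is 3, since 9·3=27≡1. Apply D(y)=3·(y−4) mod 26:
I(8): 3·(8−4)=12 → M
X(23): 3·(23−4)=57≡5 → F
Y(24): 3·(24−4)=60≡8 → I
E(4): 3·(4−4)=0 → A
K(10): 3·(10−4)=18 → S
K(10): 3·(10−4)=18 → S
D(3): 3·(3−4)=-3≡23 → X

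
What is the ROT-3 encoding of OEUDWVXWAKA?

O(14): 14+3=17 → R
E(4): 4+3=7 → H
U(20): 20+3=23 → X
D(3): 3+3=6 → G
W(22): 22+3=25 → Z
V(21): 21+3=24 → Y
X(23): 23+3=26≡0 → A
W(22): 22+3=25 → Z
A(0): 0+3=3 → D
K(10): 10+3=13 → N
A(0): 0+3=3 → D

RHXGZYAZDND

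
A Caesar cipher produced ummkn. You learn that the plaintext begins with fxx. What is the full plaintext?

fxxvy

From the crib: u(20)−f(5)=15, so the shift is 15.
Subtract 15 from each ciphertext letter:
u(20): 20−15=5 → f
m(12): 12−15=-3≡23 → x
m(12): 12−15=-3≡23 → x
k(10): 10−15=-5≡21 → v
n(13): 13−15=-2≡24 → y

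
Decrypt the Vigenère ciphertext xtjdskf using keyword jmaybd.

Repeat the key across the ciphertext: jmaybdj
x(23)−j(9): 14 → o
t(19)−m(12): 7 → h
j(9)−a(0): 9 → j
d(3)−y(24): -21≡5 → f
s(18)−b(1): 17 → r
k(10)−d(3): 7 → h
f(5)−j(9): -4≡22 → w

ohjfrhw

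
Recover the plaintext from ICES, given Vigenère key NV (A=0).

VHRX

Repeat the key across the ciphertext: NVNV
I(8)−N(13): -5≡21 → V
C(2)−V(21): -19≡7 → H
E(4)−N(13): -9≡17 → R
S(18)−V(21): -3≡23 → X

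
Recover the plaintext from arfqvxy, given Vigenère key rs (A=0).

jzoyefh

Repeat the key across the ciphertext: rsrsrsr
a(0)−r(17): -17≡9 → j
r(17)−s(18): -1≡25 → z
f(5)−r(17): -12≡14 → o
q(16)−s(18): -2≡24 → y
v(21)−r(17): 4 → e
x(23)−s(18): 5 → f
y(24)−r(17): 7 → h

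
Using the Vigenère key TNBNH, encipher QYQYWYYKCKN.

Repeat the key across the message: TNBNHTNBNHT
Q(16)+T(19): 35≡9 → J
Y(24)+N(13): 37≡11 → L
Q(16)+B(1): 17 → R
Y(24)+N(13): 37≡11 → L
W(22)+H(7): 29≡3 → D
Y(24)+T(19): 43≡17 → R
Y(24)+N(13): 37≡11 → L
K(10)+B(1): 11 → L
C(2)+N(13): 15 → P
K(10)+H(7): 17 → R
N(13)+T(19): 32≡6 → G

JLRLDRLLPRG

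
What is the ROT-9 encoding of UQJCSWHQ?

DZSLBFQZ

U(20): 20+9=29≡3 → D
Q(16): 16+9=25 → Z
J(9): 9+9=18 → S
C(2): 2+9=11 → L
S(18): 18+9=27≡1 → B
W(22): 22+9=31≡5 → F
H(7): 7+9=16 → Q
Q(16): 16+9=25 → Z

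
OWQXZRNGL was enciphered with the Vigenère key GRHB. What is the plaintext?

Repeat the key across the ciphertext: GRHBGRHBG
O(14)−G(6): 8 → I
W(22)−R(17): 5 → F
Q(16)−H(7): 9 → J
X(23)−B(1): 22 → W
Z(25)−G(6): 19 → T
R(17)−R(17): 0 → A
N(13)−H(7): 6 → G
G(6)−B(1): 5 → F
L(11)−G(6): 5 → F

IFJWTAGFF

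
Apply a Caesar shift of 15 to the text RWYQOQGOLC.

R(17): 17+15=32≡6 → G
W(22): 22+15=37≡11 → L
Y(24): 24+15=39≡13 → N
Q(16): 16+15=31≡5 → F
O(14): 14+15=29≡3 → D
Q(16): 16+15=31≡5 → F
G(6): 6+15=21 → V
O(14): 14+15=29≡3 → D
L(11): 11+15=26≡0 → A
C(2): 2+15=17 → R

GLNFDFVDAR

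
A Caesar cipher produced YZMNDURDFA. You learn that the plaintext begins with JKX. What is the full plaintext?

From the crib: Y(24)−J(9)=15, so the shift is 15.
Subtract 15 from each ciphertext letter:
Y(24): 24−15=9 → J
Z(25): 25−15=10 → K
M(12): 12−15=-3≡23 → X
N(13): 13−15=-2≡24 → Y
D(3): 3−15=-12≡14 → O
U(20): 20−15=5 → F
R(17): 17−15=2 → C
D(3): 3−15=-12≡14 → O
F(5): 5−15=-10≡16 → Q
A(0): 0−15=-15≡11 → L

JKXYOFCOQL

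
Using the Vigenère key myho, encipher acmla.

Repeat the key across the message: myhom
a(0)+m(12): 12 → m
c(2)+y(24): 26≡0 → a
m(12)+h(7): 19 → t
l(11)+o(14): 25 → z
a(0)+m(12): 12 → m

matzm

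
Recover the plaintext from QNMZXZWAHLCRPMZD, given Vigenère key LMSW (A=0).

FBUDMNEEWZKVEAHH

Repeat the key across the ciphertext: LMSWLMSWLMSWLMSW
Q(16)−L(11): 5 → F
N(13)−M(12): 1 → B
M(12)−S(18): -6≡20 → U
Z(25)−W(22): 3 → D
X(23)−L(11): 12 → M
Z(25)−M(12): 13 → N
W(22)−S(18): 4 → E
A(0)−W(22): -22≡4 → E
H(7)−L(11): -4≡22 → W
L(11)−M(12): -1≡25 → Z
C(2)−S(18): -16≡10 → K
R(17)−W(22): -5≡21 → V
P(15)−L(11): 4 → E
M(12)−M(12): 0 → A
Z(25)−S(18): 7 → H
D(3)−W(22): -19≡7 → H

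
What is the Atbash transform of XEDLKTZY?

X(23) → C(2)
E(4) → V(21)
D(3) → W(22)
L(11) → O(14)
K(10) → P(15)
T(19) → G(6)
Z(25) → A(0)
Y(24) → B(1)

CVWOPGAB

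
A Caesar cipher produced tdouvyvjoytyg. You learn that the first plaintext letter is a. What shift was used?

From the crib: t(19)−a(0)=19, so the shift is 19.

19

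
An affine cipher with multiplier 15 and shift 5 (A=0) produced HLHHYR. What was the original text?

OQOODG

The inverse of 15 mod 26 is 7, since 15·7=105≡1. Apply D(y)=7·(y−5) mod 26:
H(7): 7·(7−5)=14 → O
L(11): 7·(11−5)=42≡16 → Q
H(7): 7·(7−5)=14 → O
H(7): 7·(7−5)=14 → O
Y(24): 7·(24−5)=133≡3 → D
R(17): 7·(17−5)=84≡6 → G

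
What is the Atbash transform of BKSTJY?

B(1) → Y(24)
K(10) → P(15)
S(18) → H(7)
T(19) → G(6)
J(9) → Q(16)
Y(24) → B(1)

YPHGQB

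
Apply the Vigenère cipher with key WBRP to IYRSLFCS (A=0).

Repeat the key across the message: WBRPWBRP
I(8)+W(22): 30≡4 → E
Y(24)+B(1): 25 → Z
R(17)+R(17): 34≡8 → I
S(18)+P(15): 33≡7 → H
L(11)+W(22): 33≡7 → H
F(5)+B(1): 6 → G
C(2)+R(17): 19 → T
S(18)+P(15): 33≡7 → H

EZIHHGTH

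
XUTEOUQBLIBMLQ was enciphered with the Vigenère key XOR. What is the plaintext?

Repeat the key across the ciphertext: XORXORXORXORXO
X(23)−X(23): 0 → A
U(20)−O(14): 6 → G
T(19)−R(17): 2 → C
E(4)−X(23): -19≡7 → H
O(14)−O(14): 0 → A
U(20)−R(17): 3 → D
Q(16)−X(23): -7≡19 → T
B(1)−O(14): -13≡13 → N
L(11)−R(17): -6≡20 → U
I(8)−X(23): -15≡11 → L
B(1)−O(14): -13≡13 → N
M(12)−R(17): -5≡21 → V
L(11)−X(23): -12≡14 → O
Q(16)−O(14): 2 → C

AGCHADTNULNVOC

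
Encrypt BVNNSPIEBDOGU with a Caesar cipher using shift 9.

KEWWBYRNKMXPD

B(1): 1+9=10 → K
V(21): 21+9=30≡4 → E
N(13): 13+9=22 → W
N(13): 13+9=22 → W
S(18): 18+9=27≡1 → B
P(15): 15+9=24 → Y
I(8): 8+9=17 → R
E(4): 4+9=13 → N
B(1): 1+9=10 → K
D(3): 3+9=12 → M
O(14): 14+9=23 → X
G(6): 6+9=15 → P
U(20): 20+9=29≡3 → D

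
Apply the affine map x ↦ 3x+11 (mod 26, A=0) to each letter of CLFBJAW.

RSAOMLZ

C(2): 3·2+11=17 → R
L(11): 3·11+11=44≡18 → S
F(5): 3·5+11=26≡0 → A
B(1): 3·1+11=14 → O
J(9): 3·9+11=38≡12 → M
A(0): 3·0+11=11 → L
W(22): 3·22+11=77≡25 → Z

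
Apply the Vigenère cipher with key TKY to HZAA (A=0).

AJYT

Repeat the key across the message: TKYT
H(7)+T(19): 26≡0 → A
Z(25)+K(10): 35≡9 → J
A(0)+Y(24): 24 → Y
A(0)+T(19): 19 → T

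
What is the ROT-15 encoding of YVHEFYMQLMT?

NKWTUNBFABI

Y(24): 24+15=39≡13 → N
V(21): 21+15=36≡10 → K
H(7): 7+15=22 → W
E(4): 4+15=19 → T
F(5): 5+15=20 → U
Y(24): 24+15=39≡13 → N
M(12): 12+15=27≡1 → B
Q(16): 16+15=31≡5 → F
L(11): 11+15=26≡0 → A
M(12): 12+15=27≡1 → B
T(19): 19+15=34≡8 → I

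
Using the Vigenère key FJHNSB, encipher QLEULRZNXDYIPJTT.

Repeat the key across the message: FJHNSBFJHNSBFJHN
Q(16)+F(5): 21 → V
L(11)+J(9): 20 → U
E(4)+H(7): 11 → L
U(20)+N(13): 33≡7 → H
L(11)+S(18): 29≡3 → D
R(17)+B(1): 18 → S
Z(25)+F(5): 30≡4 → E
N(13)+J(9): 22 → W
X(23)+H(7): 30≡4 → E
D(3)+N(13): 16 → Q
Y(24)+S(18): 42≡16 → Q
I(8)+B(1): 9 → J
P(15)+F(5): 20 → U
J(9)+J(9): 18 → S
T(19)+H(7): 26≡0 → A
T(19)+N(13): 32≡6 → G

VULHDSEWEQQJUSAG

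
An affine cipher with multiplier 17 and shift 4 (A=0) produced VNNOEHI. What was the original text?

The inverse of 17 mod 26 is 23, since 17·23=391≡1. Apply D(y)=23·(y−4) mod 26:
V(21): 23·(21−4)=391≡1 → B
N(13): 23·(13−4)=207≡25 → Z
N(13): 23·(13−4)=207≡25 → Z
O(14): 23·(14−4)=230≡22 → W
E(4): 23·(4−4)=0 → A
H(7): 23·(7−4)=69≡17 → R
I(8): 23·(8−4)=92≡14 → O

BZZWARO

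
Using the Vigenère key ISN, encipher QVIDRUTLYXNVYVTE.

Repeat the key across the message: ISNISNISNISNISNI
Q(16)+I(8): 24 → Y
V(21)+S(18): 39≡13 → N
I(8)+N(13): 21 → V
D(3)+I(8): 11 → L
R(17)+S(18): 35≡9 → J
U(20)+N(13): 33≡7 → H
T(19)+I(8): 27≡1 → B
L(11)+S(18): 29≡3 → D
Y(24)+N(13): 37≡11 → L
X(23)+I(8): 31≡5 → F
N(13)+S(18): 31≡5 → F
V(21)+N(13): 34≡8 → I
Y(24)+I(8): 32≡6 → G
V(21)+S(18): 39≡13 → N
T(19)+N(13): 32≡6 → G
E(4)+I(8): 12 → M

YNVLJHBDLFFIGNGM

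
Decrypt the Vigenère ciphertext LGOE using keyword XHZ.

Repeat the key across the ciphertext: XHZX
L(11)−X(23): -12≡14 → O
G(6)−H(7): -1≡25 → Z
O(14)−Z(25): -11≡15 → P
E(4)−X(23): -19≡7 → H

OZPH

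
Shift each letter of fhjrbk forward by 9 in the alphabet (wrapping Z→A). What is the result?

f(5): 5+9=14 → o
h(7): 7+9=16 → q
j(9): 9+9=18 → s
r(17): 17+9=26≡0 → a
b(1): 1+9=10 → k
k(10): 10+9=19 → t

oqsakt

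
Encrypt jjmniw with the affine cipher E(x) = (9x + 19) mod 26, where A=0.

j(9): 9·9+19=100≡22 → w
j(9): 9·9+19=100≡22 → w
m(12): 9·12+19=127≡23 → x
n(13): 9·13+19=136≡6 → g
i(8): 9·8+19=91≡13 → n
w(22): 9·22+19=217≡9 → j

wwxgnj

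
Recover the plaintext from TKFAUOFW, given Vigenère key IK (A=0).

LAXQMEXM

Repeat the key across the ciphertext: IKIKIKIK
T(19)−I(8): 11 → L
K(10)−K(10): 0 → A
F(5)−I(8): -3≡23 → X
A(0)−K(10): -10≡16 → Q
U(20)−I(8): 12 → M
O(14)−K(10): 4 → E
F(5)−I(8): -3≡23 → X
W(22)−K(10): 12 → M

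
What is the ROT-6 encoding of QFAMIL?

Q(16): 16+6=22 → W
F(5): 5+6=11 → L
A(0): 0+6=6 → G
M(12): 12+6=18 → S
I(8): 8+6=14 → O
L(11): 11+6=17 → R

WLGSOR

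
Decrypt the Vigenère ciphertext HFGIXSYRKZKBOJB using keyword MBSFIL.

VEODPHMQSUCQCIJ

Repeat the key across the ciphertext: MBSFILMBSFILMBS
H(7)−M(12): -5≡21 → V
F(5)−B(1): 4 → E
G(6)−S(18): -12≡14 → O
I(8)−F(5): 3 → D
X(23)−I(8): 15 → P
S(18)−L(11): 7 → H
Y(24)−M(12): 12 → M
R(17)−B(1): 16 → Q
K(10)−S(18): -8≡18 → S
Z(25)−F(5): 20 → U
K(10)−I(8): 2 → C
B(1)−L(11): -10≡16 → Q
O(14)−M(12): 2 → C
J(9)−B(1): 8 → I
B(1)−S(18): -17≡9 → J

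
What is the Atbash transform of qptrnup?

jkgimfk

q(16) → j(9)
p(15) → k(10)
t(19) → g(6)
r(17) → i(8)
n(13) → m(12)
u(20) → f(5)
p(15) → k(10)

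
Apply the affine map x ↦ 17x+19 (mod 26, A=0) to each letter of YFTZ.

LAEC

Y(24): 17·24+19=427≡11 → L
F(5): 17·5+19=104≡0 → A
T(19): 17·19+19=342≡4 → E
Z(25): 17·25+19=444≡2 → C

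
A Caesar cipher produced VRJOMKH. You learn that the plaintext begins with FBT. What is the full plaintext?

FBTYWUR

From the crib: V(21)−F(5)=16, so the shift is 16.
Subtract 16 from each ciphertext letter:
V(21): 21−16=5 → F
R(17): 17−16=1 → B
J(9): 9−16=-7≡19 → T
O(14): 14−16=-2≡24 → Y
M(12): 12−16=-4≡22 → W
K(10): 10−16=-6≡20 → U
H(7): 7−16=-9≡17 → R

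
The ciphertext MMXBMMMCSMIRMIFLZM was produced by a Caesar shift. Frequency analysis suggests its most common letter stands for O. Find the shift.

The most frequent ciphertext letter is M (appears 8 times).
M is position 12; O is position 14.
Shift = -2≡24.

24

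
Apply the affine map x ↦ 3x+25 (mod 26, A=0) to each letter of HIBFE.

H(7): 3·7+25=46≡20 → U
I(8): 3·8+25=49≡23 → X
B(1): 3·1+25=28≡2 → C
F(5): 3·5+25=40≡14 → O
E(4): 3·4+25=37≡11 → L

UXCOL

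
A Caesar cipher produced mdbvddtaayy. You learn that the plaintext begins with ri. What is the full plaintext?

rigaiiyffdd

From the crib: m(12)−r(17)=-5≡21, so the shift is 21.
Subtract 21 from each ciphertext letter:
m(12): 12−21=-9≡17 → r
d(3): 3−21=-18≡8 → i
b(1): 1−21=-20≡6 → g
v(21): 21−21=0 → a
d(3): 3−21=-18≡8 → i
d(3): 3−21=-18≡8 → i
t(19): 19−21=-2≡24 → y
a(0): 0−21=-21≡5 → f
a(0): 0−21=-21≡5 → f
y(24): 24−21=3 → d
y(24): 24−21=3 → d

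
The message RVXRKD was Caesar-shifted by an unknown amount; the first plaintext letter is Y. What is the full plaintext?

YCEYRK

From the crib: R(17)−Y(24)=-7≡19, so the shift is 19.
Subtract 19 from each ciphertext letter:
R(17): 17−19=-2≡24 → Y
V(21): 21−19=2 → C
X(23): 23−19=4 → E
R(17): 17−19=-2≡24 → Y
K(10): 10−19=-9≡17 → R
D(3): 3−19=-16≡10 → K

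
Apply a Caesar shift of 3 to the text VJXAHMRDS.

YMADKPUGV

V(21): 21+3=24 → Y
J(9): 9+3=12 → M
X(23): 23+3=26≡0 → A
A(0): 0+3=3 → D
H(7): 7+3=10 → K
M(12): 12+3=15 → P
R(17): 17+3=20 → U
D(3): 3+3=6 → G
S(18): 18+3=21 → V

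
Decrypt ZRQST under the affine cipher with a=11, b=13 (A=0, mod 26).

The inverse of 11 mod 26 is 19, since 11·19=209≡1. Apply D(y)=19·(y−13) mod 26:
Z(25): 19·(25−13)=228≡20 → U
R(17): 19·(17−13)=76≡24 → Y
Q(16): 19·(16−13)=57≡5 → F
S(18): 19·(18−13)=95≡17 → R
T(19): 19·(19−13)=114≡10 → K

UYFRK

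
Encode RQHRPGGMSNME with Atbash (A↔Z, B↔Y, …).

IJSIKTTNHMNV

R(17) → I(8)
Q(16) → J(9)
H(7) → S(18)
R(17) → I(8)
P(15) → K(10)
G(6) → T(19)
G(6) → T(19)
M(12) → N(13)
S(18) → H(7)
N(13) → M(12)
M(12) → N(13)
E(4) → V(21)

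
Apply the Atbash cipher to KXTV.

K(10) → P(15)
X(23) → C(2)
T(19) → G(6)
V(21) → E(4)

PCGE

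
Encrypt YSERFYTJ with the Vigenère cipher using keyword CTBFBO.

ALFWGMVC

Repeat the key across the message: CTBFBOCT
Y(24)+C(2): 26≡0 → A
S(18)+T(19): 37≡11 → L
E(4)+B(1): 5 → F
R(17)+F(5): 22 → W
F(5)+B(1): 6 → G
Y(24)+O(14): 38≡12 → M
T(19)+C(2): 21 → V
J(9)+T(19): 28≡2 → C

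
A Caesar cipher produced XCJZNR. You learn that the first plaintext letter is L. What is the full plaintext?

From the crib: X(23)−L(11)=12, so the shift is 12.
Subtract 12 from each ciphertext letter:
X(23): 23−12=11 → L
C(2): 2−12=-10≡16 → Q
J(9): 9−12=-3≡23 → X
Z(25): 25−12=13 → N
N(13): 13−12=1 → B
R(17): 17−12=5 → F

LQXNBF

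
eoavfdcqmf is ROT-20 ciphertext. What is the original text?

e(4): 4−20=-16≡10 → k
o(14): 14−20=-6≡20 → u
a(0): 0−20=-20≡6 → g
v(21): 21−20=1 → b
f(5): 5−20=-15≡11 → l
d(3): 3−20=-17≡9 → j
c(2): 2−20=-18≡8 → i
q(16): 16−20=-4≡22 → w
m(12): 12−20=-8≡18 → s
f(5): 5−20=-15≡11 → l

kugbljiwsl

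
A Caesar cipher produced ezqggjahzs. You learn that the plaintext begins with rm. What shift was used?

From the crib: e(4)−r(17)=-13≡13, so the shift is 13.

13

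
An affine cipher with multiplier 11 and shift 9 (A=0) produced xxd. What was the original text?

The inverse of 11 mod 26 is 19, since 11·19=209≡1. Apply D(y)=19·(y−9) mod 26:
x(23): 19·(23−9)=266≡6 → g
x(23): 19·(23−9)=266≡6 → g
d(3): 19·(3−9)=-114≡16 → q

ggq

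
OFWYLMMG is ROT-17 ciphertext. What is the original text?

XOFHUVVP

O(14): 14−17=-3≡23 → X
F(5): 5−17=-12≡14 → O
W(22): 22−17=5 → F
Y(24): 24−17=7 → H
L(11): 11−17=-6≡20 → U
M(12): 12−17=-5≡21 → V
M(12): 12−17=-5≡21 → V
G(6): 6−17=-11≡15 → P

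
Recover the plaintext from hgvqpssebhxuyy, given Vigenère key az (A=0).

Repeat the key across the ciphertext: azazazazazazaz
h(7)−a(0): 7 → h
g(6)−z(25): -19≡7 → h
v(21)−a(0): 21 → v
q(16)−z(25): -9≡17 → r
p(15)−a(0): 15 → p
s(18)−z(25): -7≡19 → t
s(18)−a(0): 18 → s
e(4)−z(25): -21≡5 → f
b(1)−a(0): 1 → b
h(7)−z(25): -18≡8 → i
x(23)−a(0): 23 → x
u(20)−z(25): -5≡21 → v
y(24)−a(0): 24 → y
y(24)−z(25): -1≡25 → z

hhvrptsfbixvyz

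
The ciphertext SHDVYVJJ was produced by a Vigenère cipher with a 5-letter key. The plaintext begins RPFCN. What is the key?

Subtract each crib letter from the matching ciphertext letter (mod 26):
S(18)−R(17)=1 → B
H(7)−P(15)=-8≡18 → S
D(3)−F(5)=-2≡24 → Y
V(21)−C(2)=19 → T
Y(24)−N(13)=11 → L

BSYTL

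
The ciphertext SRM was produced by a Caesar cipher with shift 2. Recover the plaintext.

S(18): 18−2=16 → Q
R(17): 17−2=15 → P
M(12): 12−2=10 → K

QPK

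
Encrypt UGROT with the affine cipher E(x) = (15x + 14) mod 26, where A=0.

CAJQN

U(20): 15·20+14=314≡2 → C
G(6): 15·6+14=104≡0 → A
R(17): 15·17+14=269≡9 → J
O(14): 15·14+14=224≡16 → Q
T(19): 15·19+14=299≡13 → N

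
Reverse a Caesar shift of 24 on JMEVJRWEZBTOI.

LOGXLTYGBDVQK

J(9): 9−24=-15≡11 → L
M(12): 12−24=-12≡14 → O
E(4): 4−24=-20≡6 → G
V(21): 21−24=-3≡23 → X
J(9): 9−24=-15≡11 → L
R(17): 17−24=-7≡19 → T
W(22): 22−24=-2≡24 → Y
E(4): 4−24=-20≡6 → G
Z(25): 25−24=1 → B
B(1): 1−24=-23≡3 → D
T(19): 19−24=-5≡21 → V
O(14): 14−24=-10≡16 → Q
I(8): 8−24=-16≡10 → K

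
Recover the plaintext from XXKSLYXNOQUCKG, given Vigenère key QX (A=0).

HAUVVBHQYTEFUJ

Repeat the key across the ciphertext: QXQXQXQXQXQXQX
X(23)−Q(16): 7 → H
X(23)−X(23): 0 → A
K(10)−Q(16): -6≡20 → U
S(18)−X(23): -5≡21 → V
L(11)−Q(16): -5≡21 → V
Y(24)−X(23): 1 → B
X(23)−Q(16): 7 → H
N(13)−X(23): -10≡16 → Q
O(14)−Q(16): -2≡24 → Y
Q(16)−X(23): -7≡19 → T
U(20)−Q(16): 4 → E
C(2)−X(23): -21≡5 → F
K(10)−Q(16): -6≡20 → U
G(6)−X(23): -17≡9 → J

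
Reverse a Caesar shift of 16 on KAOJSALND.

K(10): 10−16=-6≡20 → U
A(0): 0−16=-16≡10 → K
O(14): 14−16=-2≡24 → Y
J(9): 9−16=-7≡19 → T
S(18): 18−16=2 → C
A(0): 0−16=-16≡10 → K
L(11): 11−16=-5≡21 → V
N(13): 13−16=-3≡23 → X
D(3): 3−16=-13≡13 → N

UKYTCKVXN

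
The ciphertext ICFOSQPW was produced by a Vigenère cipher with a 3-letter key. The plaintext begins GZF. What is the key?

Subtract each crib letter from the matching ciphertext letter (mod 26):
I(8)−G(6)=2 → C
C(2)−Z(25)=-23≡3 → D
F(5)−F(5)=0 → A

CDA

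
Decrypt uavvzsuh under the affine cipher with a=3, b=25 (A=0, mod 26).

The inverse of 3 mod 26 is 9, since 3·9=27≡1. Apply D(y)=9·(y−25) mod 26:
u(20): 9·(20−25)=-45≡7 → h
a(0): 9·(0−25)=-225≡9 → j
v(21): 9·(21−25)=-36≡16 → q
v(21): 9·(21−25)=-36≡16 → q
z(25): 9·(25−25)=0 → a
s(18): 9·(18−25)=-63≡15 → p
u(20): 9·(20−25)=-45≡7 → h
h(7): 9·(7−25)=-162≡20 → u

hjqqaphu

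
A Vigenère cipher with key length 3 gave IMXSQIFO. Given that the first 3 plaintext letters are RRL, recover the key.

Subtract each crib letter from the matching ciphertext letter (mod 26):
I(8)−R(17)=-9≡17 → R
M(12)−R(17)=-5≡21 → V
X(23)−L(11)=12 → M

RVM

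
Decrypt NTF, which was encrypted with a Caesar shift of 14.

N(13): 13−14=-1≡25 → Z
T(19): 19−14=5 → F
F(5): 5−14=-9≡17 → R

ZFR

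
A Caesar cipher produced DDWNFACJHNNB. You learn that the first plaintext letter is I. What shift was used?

21

From the crib: D(3)−I(8)=-5≡21, so the shift is 21.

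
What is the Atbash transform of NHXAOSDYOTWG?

MSCZLHWBLGDT

N(13) → M(12)
H(7) → S(18)
X(23) → C(2)
A(0) → Z(25)
O(14) → L(11)
S(18) → H(7)
D(3) → W(22)
Y(24) → B(1)
O(14) → L(11)
T(19) → G(6)
W(22) → D(3)
G(6) → T(19)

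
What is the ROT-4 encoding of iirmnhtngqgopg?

mmvqrlxrkukstk

i(8): 8+4=12 → m
i(8): 8+4=12 → m
r(17): 17+4=21 → v
m(12): 12+4=16 → q
n(13): 13+4=17 → r
h(7): 7+4=11 → l
t(19): 19+4=23 → x
n(13): 13+4=17 → r
g(6): 6+4=10 → k
q(16): 16+4=20 → u
g(6): 6+4=10 → k
o(14): 14+4=18 → s
p(15): 15+4=19 → t
g(6): 6+4=10 → k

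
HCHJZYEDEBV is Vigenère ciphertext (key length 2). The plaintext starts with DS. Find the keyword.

Subtract each crib letter from the matching ciphertext letter (mod 26):
H(7)−D(3)=4 → E
C(2)−S(18)=-16≡10 → K

EK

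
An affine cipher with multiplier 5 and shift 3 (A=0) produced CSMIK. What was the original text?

FDHBR

The inverse of 5 mod 26 is 21, since 5·21=105≡1. Apply D(y)=21·(y−3) mod 26:
C(2): 21·(2−3)=-21≡5 → F
S(18): 21·(18−3)=315≡3 → D
M(12): 21·(12−3)=189≡7 → H
I(8): 21·(8−3)=105≡1 → B
K(10): 21·(10−3)=147≡17 → R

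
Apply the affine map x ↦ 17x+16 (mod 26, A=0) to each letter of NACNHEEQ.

DQYDFGGC

N(13): 17·13+16=237≡3 → D
A(0): 17·0+16=16 → Q
C(2): 17·2+16=50≡24 → Y
N(13): 17·13+16=237≡3 → D
H(7): 17·7+16=135≡5 → F
E(4): 17·4+16=84≡6 → G
E(4): 17·4+16=84≡6 → G
Q(16): 17·16+16=288≡2 → C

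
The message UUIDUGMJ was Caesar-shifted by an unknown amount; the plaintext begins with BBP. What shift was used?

From the crib: U(20)−B(1)=19, so the shift is 19.

19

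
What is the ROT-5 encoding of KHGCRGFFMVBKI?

PMLHWLKKRAGPN

K(10): 10+5=15 → P
H(7): 7+5=12 → M
G(6): 6+5=11 → L
C(2): 2+5=7 → H
R(17): 17+5=22 → W
G(6): 6+5=11 → L
F(5): 5+5=10 → K
F(5): 5+5=10 → K
M(12): 12+5=17 → R
V(21): 21+5=26≡0 → A
B(1): 1+5=6 → G
K(10): 10+5=15 → P
I(8): 8+5=13 → N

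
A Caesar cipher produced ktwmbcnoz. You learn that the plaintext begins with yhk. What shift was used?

12

From the crib: k(10)−y(24)=-14≡12, so the shift is 12.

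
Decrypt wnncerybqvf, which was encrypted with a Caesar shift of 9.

w(22): 22−9=13 → n
n(13): 13−9=4 → e
n(13): 13−9=4 → e
c(2): 2−9=-7≡19 → t
e(4): 4−9=-5≡21 → v
r(17): 17−9=8 → i
y(24): 24−9=15 → p
b(1): 1−9=-8≡18 → s
q(16): 16−9=7 → h
v(21): 21−9=12 → m
f(5): 5−9=-4≡22 → w

neetvipshmw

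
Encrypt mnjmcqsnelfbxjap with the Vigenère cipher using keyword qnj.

cascpzianbsknwjf

Repeat the key across the message: qnjqnjqnjqnjqnjq
m(12)+q(16): 28≡2 → c
n(13)+n(13): 26≡0 → a
j(9)+j(9): 18 → s
m(12)+q(16): 28≡2 → c
c(2)+n(13): 15 → p
q(16)+j(9): 25 → z
s(18)+q(16): 34≡8 → i
n(13)+n(13): 26≡0 → a
e(4)+j(9): 13 → n
l(11)+q(16): 27≡1 → b
f(5)+n(13): 18 → s
b(1)+j(9): 10 → k
x(23)+q(16): 39≡13 → n
j(9)+n(13): 22 → w
a(0)+j(9): 9 → j
p(15)+q(16): 31≡5 → f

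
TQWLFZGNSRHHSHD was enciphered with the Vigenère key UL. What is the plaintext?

ZFCALOMCYGNWYWJ

Repeat the key across the ciphertext: ULULULULULULULU
T(19)−U(20): -1≡25 → Z
Q(16)−L(11): 5 → F
W(22)−U(20): 2 → C
L(11)−L(11): 0 → A
F(5)−U(20): -15≡11 → L
Z(25)−L(11): 14 → O
G(6)−U(20): -14≡12 → M
N(13)−L(11): 2 → C
S(18)−U(20): -2≡24 → Y
R(17)−L(11): 6 → G
H(7)−U(20): -13≡13 → N
H(7)−L(11): -4≡22 → W
S(18)−U(20): -2≡24 → Y
H(7)−L(11): -4≡22 → W
D(3)−U(20): -17≡9 → J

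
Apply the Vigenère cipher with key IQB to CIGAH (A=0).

Repeat the key across the message: IQBIQ
C(2)+I(8): 10 → K
I(8)+Q(16): 24 → Y
G(6)+B(1): 7 → H
A(0)+I(8): 8 → I
H(7)+Q(16): 23 → X

KYHIX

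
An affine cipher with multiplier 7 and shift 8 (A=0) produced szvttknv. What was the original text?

The inverse of 7 mod 26 is 15, since 7·15=105≡1. Apply D(y)=15·(y−8) mod 26:
s(18): 15·(18−8)=150≡20 → u
z(25): 15·(25−8)=255≡21 → v
v(21): 15·(21−8)=195≡13 → n
t(19): 15·(19−8)=165≡9 → j
t(19): 15·(19−8)=165≡9 → j
k(10): 15·(10−8)=30≡4 → e
n(13): 15·(13−8)=75≡23 → x
v(21): 15·(21−8)=195≡13 → n

uvnjjexn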